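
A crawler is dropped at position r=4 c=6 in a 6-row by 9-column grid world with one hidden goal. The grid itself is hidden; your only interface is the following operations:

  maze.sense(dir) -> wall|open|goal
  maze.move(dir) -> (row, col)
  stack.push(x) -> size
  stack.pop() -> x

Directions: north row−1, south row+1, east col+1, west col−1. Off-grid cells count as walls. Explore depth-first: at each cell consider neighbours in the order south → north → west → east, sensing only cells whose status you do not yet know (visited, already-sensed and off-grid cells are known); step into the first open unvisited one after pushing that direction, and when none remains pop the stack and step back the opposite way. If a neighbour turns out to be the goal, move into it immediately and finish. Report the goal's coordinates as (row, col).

~$ maze.sense dir='south'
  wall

~$ maze.sense dir='north'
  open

~$ stack.push x='north'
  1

~$ maze.move dir='north'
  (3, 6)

~$ maze.sense dir='north'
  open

~$ stack.push x='north'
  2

~$ maze.move dir='north'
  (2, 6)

~$ maze.sense dir='north'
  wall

~$ maze.sense dir='west'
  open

~$ stack.push x='west'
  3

~$ maze.move dir='west'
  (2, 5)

~$ maze.sense dir='south'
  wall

~$ maze.sense dir='north'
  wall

~$ maze.sense dir='west'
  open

~$ stack.push x='west'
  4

~$ maze.move dir='west'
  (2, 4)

~$ maze.sense dir='south'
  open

~$ stack.push x='south'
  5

~$ maze.move dir='south'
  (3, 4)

~$ maze.sense dir='south'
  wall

~$ maze.sense dir='west'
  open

~$ stack.push x='west'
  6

~$ maze.move dir='west'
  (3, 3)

~$ maze.sense dir='south'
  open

~$ stack.push x='south'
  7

~$ maze.move dir='south'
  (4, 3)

~$ maze.sense dir='south'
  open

~$ stack.push x='south'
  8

~$ maze.move dir='south'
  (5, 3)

~$ maze.sense dir='west'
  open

~$ stack.push x='west'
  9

~$ maze.move dir='west'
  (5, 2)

~$ maze.sense dir='north'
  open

~$ stack.push x='north'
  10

~$ maze.move dir='north'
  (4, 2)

~$ maze.sense dir='north'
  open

~$ stack.push x='north'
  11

~$ maze.move dir='north'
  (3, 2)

~$ maze.sense dir='north'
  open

~$ stack.push x='north'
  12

~$ maze.move dir='north'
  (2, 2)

~$ maze.sense dir='north'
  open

~$ stack.push x='north'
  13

~$ maze.move dir='north'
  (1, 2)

~$ maze.sense dir='north'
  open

~$ stack.push x='north'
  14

~$ maze.move dir='north'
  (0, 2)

~$ maze.sense dir='west'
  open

~$ stack.push x='west'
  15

~$ maze.move dir='west'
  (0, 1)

~$ maze.sense dir='south'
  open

~$ stack.push x='south'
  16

~$ maze.move dir='south'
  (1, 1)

~$ maze.sense dir='south'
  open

~$ stack.push x='south'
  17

~$ maze.move dir='south'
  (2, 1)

~$ maze.sense dir='south'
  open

~$ stack.push x='south'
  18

~$ maze.move dir='south'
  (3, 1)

~$ maze.sense dir='south'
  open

~$ stack.push x='south'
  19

~$ maze.move dir='south'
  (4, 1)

~$ maze.sense dir='south'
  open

~$ stack.push x='south'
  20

~$ maze.move dir='south'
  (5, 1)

~$ maze.sense dir='west'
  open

~$ stack.push x='west'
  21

~$ maze.move dir='west'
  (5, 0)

~$ maze.sense dir='north'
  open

~$ stack.push x='north'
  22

~$ maze.move dir='north'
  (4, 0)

~$ maze.sense dir='north'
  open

~$ stack.push x='north'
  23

~$ maze.move dir='north'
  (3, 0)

~$ maze.sense dir='north'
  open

~$ stack.push x='north'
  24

~$ maze.move dir='north'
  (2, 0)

~$ maze.sense dir='north'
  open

~$ stack.push x='north'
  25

~$ maze.move dir='north'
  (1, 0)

~$ maze.sense dir='north'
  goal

~$ maze.move dir='north'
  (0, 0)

Answer: (0, 0)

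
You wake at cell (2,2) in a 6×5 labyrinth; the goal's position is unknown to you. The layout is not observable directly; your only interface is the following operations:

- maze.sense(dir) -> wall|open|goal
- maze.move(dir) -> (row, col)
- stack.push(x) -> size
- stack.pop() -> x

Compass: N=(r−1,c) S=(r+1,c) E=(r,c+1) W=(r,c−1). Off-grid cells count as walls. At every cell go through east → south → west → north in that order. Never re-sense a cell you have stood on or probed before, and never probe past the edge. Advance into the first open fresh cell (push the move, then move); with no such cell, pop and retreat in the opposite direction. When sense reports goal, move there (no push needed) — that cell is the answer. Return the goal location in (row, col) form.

$ maze.sense dir=east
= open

$ stack.push x=east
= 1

$ maze.move dir=east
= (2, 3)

$ maze.sense dir=east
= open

$ stack.push x=east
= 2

$ maze.move dir=east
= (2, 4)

$ maze.sense dir=south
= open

$ stack.push x=south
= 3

$ maze.move dir=south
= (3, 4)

$ maze.sense dir=south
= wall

$ maze.sense dir=west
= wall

$ stack.pop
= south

$ maze.move dir=north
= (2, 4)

$ maze.sense dir=north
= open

$ stack.push x=north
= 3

$ maze.move dir=north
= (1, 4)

$ maze.sense dir=west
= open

$ stack.push x=west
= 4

$ maze.move dir=west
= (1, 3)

$ maze.sense dir=west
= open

$ stack.push x=west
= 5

$ maze.move dir=west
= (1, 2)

$ maze.sense dir=west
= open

$ stack.push x=west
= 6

$ maze.move dir=west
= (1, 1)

$ maze.sense dir=south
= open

$ stack.push x=south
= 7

$ maze.move dir=south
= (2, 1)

$ maze.sense dir=south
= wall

$ maze.sense dir=west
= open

$ stack.push x=west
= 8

$ maze.move dir=west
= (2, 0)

$ maze.sense dir=south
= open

$ stack.push x=south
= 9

$ maze.move dir=south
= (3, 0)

$ maze.sense dir=south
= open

$ stack.push x=south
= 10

$ maze.move dir=south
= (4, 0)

$ maze.sense dir=east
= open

$ stack.push x=east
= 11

$ maze.move dir=east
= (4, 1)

$ maze.sense dir=east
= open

$ stack.push x=east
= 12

$ maze.move dir=east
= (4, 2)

$ maze.sense dir=east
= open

$ stack.push x=east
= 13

$ maze.move dir=east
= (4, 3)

$ maze.sense dir=south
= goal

$ maze.move dir=south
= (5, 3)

Answer: (5, 3)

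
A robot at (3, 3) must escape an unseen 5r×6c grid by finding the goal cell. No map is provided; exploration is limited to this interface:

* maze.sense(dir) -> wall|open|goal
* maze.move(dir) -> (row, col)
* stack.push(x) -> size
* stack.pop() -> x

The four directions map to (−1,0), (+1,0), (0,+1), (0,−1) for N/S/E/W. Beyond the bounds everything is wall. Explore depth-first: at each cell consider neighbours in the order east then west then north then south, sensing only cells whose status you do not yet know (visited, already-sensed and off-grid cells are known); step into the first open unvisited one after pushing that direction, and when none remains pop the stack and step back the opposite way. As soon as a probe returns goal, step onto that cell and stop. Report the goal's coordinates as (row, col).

I invoke maze.sense with east, and see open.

I invoke stack.push with east, and get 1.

Now I run maze.move with east, giving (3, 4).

Invoking maze.sense with east, yielding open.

I run stack.push with east, and observe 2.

Calling maze.move with east, and get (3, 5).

Calling maze.sense with north, → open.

Calling stack.push with north, — result: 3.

I invoke maze.move with north, → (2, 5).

I invoke maze.sense with west, and see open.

Then stack.push with west, which returns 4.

I run maze.move with west, which returns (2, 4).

Using maze.sense with west, which returns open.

I run stack.push with west, and see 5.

I use maze.move with west, yielding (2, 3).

Using maze.sense with west, — result: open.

Then stack.push with west, and see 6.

Now I run maze.move with west, → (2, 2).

Invoking maze.sense with west, which returns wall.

Using maze.sense with north, — result: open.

I call stack.push with north, : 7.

Using maze.move with north, — result: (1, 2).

I run maze.sense with east, and get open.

I use stack.push with east, and see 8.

Next I call maze.move with east, which returns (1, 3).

I try maze.sense with east, — result: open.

I try stack.push with east, and get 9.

Using maze.move with east, → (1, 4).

Using maze.sense with east, and get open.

I run stack.push with east, yielding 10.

I try maze.move with east, and observe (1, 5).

Invoking maze.sense with north, yielding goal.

Next I call maze.move with north, which returns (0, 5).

Answer: (0, 5)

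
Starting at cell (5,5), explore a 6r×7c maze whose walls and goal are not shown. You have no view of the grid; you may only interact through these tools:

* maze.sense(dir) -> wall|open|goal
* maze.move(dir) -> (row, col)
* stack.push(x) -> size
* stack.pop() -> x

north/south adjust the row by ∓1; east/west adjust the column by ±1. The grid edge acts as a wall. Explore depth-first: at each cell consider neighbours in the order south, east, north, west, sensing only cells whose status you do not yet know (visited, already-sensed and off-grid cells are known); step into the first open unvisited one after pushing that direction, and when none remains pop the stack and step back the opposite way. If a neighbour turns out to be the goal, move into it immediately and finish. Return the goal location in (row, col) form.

·→ sense(dir: east)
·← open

·→ push(x: east)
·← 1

·→ move(dir: east)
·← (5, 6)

·→ sense(dir: north)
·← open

·→ push(x: north)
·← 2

·→ move(dir: north)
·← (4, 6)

·→ sense(dir: north)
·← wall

·→ sense(dir: west)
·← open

·→ push(x: west)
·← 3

·→ move(dir: west)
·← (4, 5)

·→ sense(dir: north)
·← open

·→ push(x: north)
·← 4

·→ move(dir: north)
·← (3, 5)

·→ sense(dir: north)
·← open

·→ push(x: north)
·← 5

·→ move(dir: north)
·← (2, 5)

·→ sense(dir: east)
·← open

·→ push(x: east)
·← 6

·→ move(dir: east)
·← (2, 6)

·→ sense(dir: north)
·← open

·→ push(x: north)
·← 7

·→ move(dir: north)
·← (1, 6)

·→ sense(dir: north)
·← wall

·→ sense(dir: west)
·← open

·→ push(x: west)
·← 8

·→ move(dir: west)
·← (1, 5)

·→ sense(dir: north)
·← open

·→ push(x: north)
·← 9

·→ move(dir: north)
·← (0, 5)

·→ sense(dir: west)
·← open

·→ push(x: west)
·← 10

·→ move(dir: west)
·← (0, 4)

·→ sense(dir: south)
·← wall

·→ sense(dir: west)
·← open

·→ push(x: west)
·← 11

·→ move(dir: west)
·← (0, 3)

·→ sense(dir: south)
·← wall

·→ sense(dir: west)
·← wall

·→ pop()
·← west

·→ move(dir: east)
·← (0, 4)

·→ pop()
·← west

·→ move(dir: east)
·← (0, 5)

·→ pop()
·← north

·→ move(dir: south)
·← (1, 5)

·→ pop()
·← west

·→ move(dir: east)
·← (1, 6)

·→ pop()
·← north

·→ move(dir: south)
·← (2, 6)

·→ pop()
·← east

·→ move(dir: west)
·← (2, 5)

·→ sense(dir: west)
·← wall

·→ pop()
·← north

·→ move(dir: south)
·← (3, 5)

·→ sense(dir: west)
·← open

·→ push(x: west)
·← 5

·→ move(dir: west)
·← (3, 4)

·→ sense(dir: south)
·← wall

·→ sense(dir: west)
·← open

·→ push(x: west)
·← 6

·→ move(dir: west)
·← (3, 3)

·→ sense(dir: south)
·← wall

·→ sense(dir: north)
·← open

·→ push(x: north)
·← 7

·→ move(dir: north)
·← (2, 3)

·→ sense(dir: west)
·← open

·→ push(x: west)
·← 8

·→ move(dir: west)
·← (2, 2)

·→ sense(dir: south)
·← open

·→ push(x: south)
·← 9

·→ move(dir: south)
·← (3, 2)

·→ sense(dir: south)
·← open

·→ push(x: south)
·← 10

·→ move(dir: south)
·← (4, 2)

·→ sense(dir: south)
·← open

·→ push(x: south)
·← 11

·→ move(dir: south)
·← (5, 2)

·→ sense(dir: east)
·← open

·→ push(x: east)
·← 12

·→ move(dir: east)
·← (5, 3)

·→ sense(dir: east)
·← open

·→ push(x: east)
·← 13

·→ move(dir: east)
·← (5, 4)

·→ pop()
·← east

·→ move(dir: west)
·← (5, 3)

·→ pop()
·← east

·→ move(dir: west)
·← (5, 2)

·→ sense(dir: west)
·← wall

·→ pop()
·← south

·→ move(dir: north)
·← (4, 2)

·→ sense(dir: west)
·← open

·→ push(x: west)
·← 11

·→ move(dir: west)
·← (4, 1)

·→ sense(dir: north)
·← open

·→ push(x: north)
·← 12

·→ move(dir: north)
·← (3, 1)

·→ sense(dir: north)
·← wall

·→ sense(dir: west)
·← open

·→ push(x: west)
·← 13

·→ move(dir: west)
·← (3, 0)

·→ sense(dir: south)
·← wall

·→ sense(dir: north)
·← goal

·→ move(dir: north)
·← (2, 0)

Answer: (2, 0)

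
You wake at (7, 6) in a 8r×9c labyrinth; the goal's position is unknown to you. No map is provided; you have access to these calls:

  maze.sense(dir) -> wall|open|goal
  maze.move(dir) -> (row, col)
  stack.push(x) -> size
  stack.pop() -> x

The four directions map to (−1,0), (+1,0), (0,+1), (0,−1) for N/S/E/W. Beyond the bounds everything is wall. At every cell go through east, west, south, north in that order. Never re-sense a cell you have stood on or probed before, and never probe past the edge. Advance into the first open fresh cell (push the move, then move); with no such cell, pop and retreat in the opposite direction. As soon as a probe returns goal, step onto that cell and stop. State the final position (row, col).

→ maze.sense(dir→east)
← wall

→ maze.sense(dir→west)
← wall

→ maze.sense(dir→north)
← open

→ stack.push(x→north)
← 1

→ maze.move(dir→north)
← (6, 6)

→ maze.sense(dir→east)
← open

→ stack.push(x→east)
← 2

→ maze.move(dir→east)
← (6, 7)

→ maze.sense(dir→east)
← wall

→ maze.sense(dir→north)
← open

→ stack.push(x→north)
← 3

→ maze.move(dir→north)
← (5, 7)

→ maze.sense(dir→east)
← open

→ stack.push(x→east)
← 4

→ maze.move(dir→east)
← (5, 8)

→ maze.sense(dir→north)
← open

→ stack.push(x→north)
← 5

→ maze.move(dir→north)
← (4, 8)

→ maze.sense(dir→west)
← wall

→ maze.sense(dir→north)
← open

→ stack.push(x→north)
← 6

→ maze.move(dir→north)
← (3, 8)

→ maze.sense(dir→west)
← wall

→ maze.sense(dir→north)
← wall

→ stack.pop()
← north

→ maze.move(dir→south)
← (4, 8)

→ stack.pop()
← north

→ maze.move(dir→south)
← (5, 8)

→ stack.pop()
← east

→ maze.move(dir→west)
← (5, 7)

→ maze.sense(dir→west)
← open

→ stack.push(x→west)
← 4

→ maze.move(dir→west)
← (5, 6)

→ maze.sense(dir→west)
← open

→ stack.push(x→west)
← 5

→ maze.move(dir→west)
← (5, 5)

→ maze.sense(dir→west)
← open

→ stack.push(x→west)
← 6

→ maze.move(dir→west)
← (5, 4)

→ maze.sense(dir→west)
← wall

→ maze.sense(dir→south)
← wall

→ maze.sense(dir→north)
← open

→ stack.push(x→north)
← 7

→ maze.move(dir→north)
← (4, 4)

→ maze.sense(dir→east)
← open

→ stack.push(x→east)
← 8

→ maze.move(dir→east)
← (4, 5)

→ maze.sense(dir→east)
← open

→ stack.push(x→east)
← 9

→ maze.move(dir→east)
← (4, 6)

→ maze.sense(dir→north)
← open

→ stack.push(x→north)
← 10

→ maze.move(dir→north)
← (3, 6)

→ maze.sense(dir→west)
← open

→ stack.push(x→west)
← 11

→ maze.move(dir→west)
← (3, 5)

→ maze.sense(dir→west)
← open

→ stack.push(x→west)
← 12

→ maze.move(dir→west)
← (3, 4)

→ maze.sense(dir→west)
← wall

→ maze.sense(dir→north)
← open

→ stack.push(x→north)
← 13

→ maze.move(dir→north)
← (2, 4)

→ maze.sense(dir→east)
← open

→ stack.push(x→east)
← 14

→ maze.move(dir→east)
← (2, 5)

→ maze.sense(dir→east)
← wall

→ maze.sense(dir→north)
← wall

→ stack.pop()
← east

→ maze.move(dir→west)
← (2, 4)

→ maze.sense(dir→west)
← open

→ stack.push(x→west)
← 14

→ maze.move(dir→west)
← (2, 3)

→ maze.sense(dir→west)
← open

→ stack.push(x→west)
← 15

→ maze.move(dir→west)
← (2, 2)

→ maze.sense(dir→west)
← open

→ stack.push(x→west)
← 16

→ maze.move(dir→west)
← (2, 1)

→ maze.sense(dir→west)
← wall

→ maze.sense(dir→south)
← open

→ stack.push(x→south)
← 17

→ maze.move(dir→south)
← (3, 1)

→ maze.sense(dir→east)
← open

→ stack.push(x→east)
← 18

→ maze.move(dir→east)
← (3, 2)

→ maze.sense(dir→south)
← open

→ stack.push(x→south)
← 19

→ maze.move(dir→south)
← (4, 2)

→ maze.sense(dir→east)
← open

→ stack.push(x→east)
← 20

→ maze.move(dir→east)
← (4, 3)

→ stack.pop()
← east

→ maze.move(dir→west)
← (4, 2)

→ maze.sense(dir→west)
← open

→ stack.push(x→west)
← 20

→ maze.move(dir→west)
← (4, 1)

→ maze.sense(dir→west)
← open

→ stack.push(x→west)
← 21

→ maze.move(dir→west)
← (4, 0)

→ maze.sense(dir→south)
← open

→ stack.push(x→south)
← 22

→ maze.move(dir→south)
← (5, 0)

→ maze.sense(dir→east)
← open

→ stack.push(x→east)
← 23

→ maze.move(dir→east)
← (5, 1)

→ maze.sense(dir→east)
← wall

→ maze.sense(dir→south)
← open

→ stack.push(x→south)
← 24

→ maze.move(dir→south)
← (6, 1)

→ maze.sense(dir→east)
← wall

→ maze.sense(dir→west)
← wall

→ maze.sense(dir→south)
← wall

→ stack.pop()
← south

→ maze.move(dir→north)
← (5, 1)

→ stack.pop()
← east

→ maze.move(dir→west)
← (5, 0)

→ stack.pop()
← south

→ maze.move(dir→north)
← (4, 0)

→ maze.sense(dir→north)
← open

→ stack.push(x→north)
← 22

→ maze.move(dir→north)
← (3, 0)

→ stack.pop()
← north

→ maze.move(dir→south)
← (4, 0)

→ stack.pop()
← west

→ maze.move(dir→east)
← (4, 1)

→ stack.pop()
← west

→ maze.move(dir→east)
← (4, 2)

→ stack.pop()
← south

→ maze.move(dir→north)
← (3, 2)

→ stack.pop()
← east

→ maze.move(dir→west)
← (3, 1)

→ stack.pop()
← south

→ maze.move(dir→north)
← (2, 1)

→ maze.sense(dir→north)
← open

→ stack.push(x→north)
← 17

→ maze.move(dir→north)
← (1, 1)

→ maze.sense(dir→east)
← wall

→ maze.sense(dir→west)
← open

→ stack.push(x→west)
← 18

→ maze.move(dir→west)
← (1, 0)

→ maze.sense(dir→north)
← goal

→ maze.move(dir→north)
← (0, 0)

Answer: (0, 0)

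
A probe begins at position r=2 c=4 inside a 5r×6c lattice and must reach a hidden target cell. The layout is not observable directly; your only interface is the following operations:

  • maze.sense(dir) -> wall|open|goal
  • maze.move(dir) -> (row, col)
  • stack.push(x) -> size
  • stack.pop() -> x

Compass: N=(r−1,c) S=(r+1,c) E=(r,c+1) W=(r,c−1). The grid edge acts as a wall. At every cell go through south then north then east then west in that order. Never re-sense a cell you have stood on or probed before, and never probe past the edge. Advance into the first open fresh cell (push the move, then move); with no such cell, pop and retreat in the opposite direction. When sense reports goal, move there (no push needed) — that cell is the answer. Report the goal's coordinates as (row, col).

Invoking sense with dir=south, → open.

I call push with x=south, → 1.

Then move with dir=south, and see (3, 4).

Then sense with dir=south, and get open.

I run push with x=south, — result: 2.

I call move with dir=south, giving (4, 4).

I call sense with dir=east, and see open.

Invoking push with x=east, : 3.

I use move with dir=east, giving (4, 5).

I invoke sense with dir=north, and observe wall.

Now I run pop(), and see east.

Using move with dir=west, — result: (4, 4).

I use sense with dir=west, yielding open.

I run push with x=west, giving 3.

Using move with dir=west, : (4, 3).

I use sense with dir=north, which returns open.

Calling push with x=north, → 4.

Then move with dir=north, and get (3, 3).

Now I run sense with dir=north, giving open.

Using push with x=north, — result: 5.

Now I run move with dir=north, → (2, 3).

Invoking sense with dir=north, — result: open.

I use push with x=north, giving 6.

Using move with dir=north, : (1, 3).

I use sense with dir=north, which returns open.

I use push with x=north, → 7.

I use move with dir=north, giving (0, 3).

I invoke sense with dir=east, and observe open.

Using push with x=east, giving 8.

Using move with dir=east, and observe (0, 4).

I run sense with dir=south, yielding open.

Invoking push with x=south, and see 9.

I run move with dir=south, : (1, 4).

I call sense with dir=east, and get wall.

I invoke pop, which returns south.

I invoke move with dir=north, : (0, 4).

Using sense with dir=east, which returns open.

Calling push with x=east, — result: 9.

Now I run move with dir=east, and see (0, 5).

I call pop, giving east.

I run move with dir=west, yielding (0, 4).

Then pop(), and observe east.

Using move with dir=west, and get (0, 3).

Next I call sense with dir=west, and get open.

Now I run push with x=west, and get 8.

I call move with dir=west, and get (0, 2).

I try sense with dir=south, giving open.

I invoke push with x=south, → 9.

I use move with dir=south, and see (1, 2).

Invoking sense with dir=south, giving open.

I invoke push with x=south, — result: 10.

Calling move with dir=south, → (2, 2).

Using sense with dir=south, → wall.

I use sense with dir=west, — result: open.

I use push with x=west, giving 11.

Invoking move with dir=west, and see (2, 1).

Then sense with dir=south, yielding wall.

Then sense with dir=north, — result: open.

I use push with x=north, and observe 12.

Invoking move with dir=north, yielding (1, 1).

I try sense with dir=north, — result: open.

I try push with x=north, and observe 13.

I run move with dir=north, and see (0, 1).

I run sense with dir=west, : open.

I try push with x=west, and observe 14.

Now I run move with dir=west, — result: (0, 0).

Using sense with dir=south, giving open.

I use push with x=south, — result: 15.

I try move with dir=south, and see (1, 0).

Calling sense with dir=south, → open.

I invoke push with x=south, giving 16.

I run move with dir=south, giving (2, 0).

I use sense with dir=south, and get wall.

Calling pop(), → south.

I run move with dir=north, → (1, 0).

I run pop, and get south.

I call move with dir=north, → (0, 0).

Now I run pop(), — result: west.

I call move with dir=east, → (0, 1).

I invoke pop, and see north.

Calling move with dir=south, and get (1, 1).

Now I run pop(), giving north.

I use move with dir=south, and see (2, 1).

I run pop(), and see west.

Next I call move with dir=east, giving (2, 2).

Now I run pop, which returns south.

I run move with dir=north, → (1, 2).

I invoke pop, : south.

Calling move with dir=north, yielding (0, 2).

I try pop(), and get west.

Now I run move with dir=east, : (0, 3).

I use pop, → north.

Next I call move with dir=south, yielding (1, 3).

Next I call pop, and get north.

I try move with dir=south, and get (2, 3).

Calling pop(), : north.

Next I call move with dir=south, and observe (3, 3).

Now I run pop(), : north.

Invoking move with dir=south, which returns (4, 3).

I use sense with dir=west, — result: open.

I try push with x=west, which returns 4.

Next I call move with dir=west, which returns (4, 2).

I try sense with dir=west, : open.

I run push with x=west, giving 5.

I call move with dir=west, which returns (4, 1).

Now I run sense with dir=west, giving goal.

Now I run move with dir=west, and observe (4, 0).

Answer: (4, 0)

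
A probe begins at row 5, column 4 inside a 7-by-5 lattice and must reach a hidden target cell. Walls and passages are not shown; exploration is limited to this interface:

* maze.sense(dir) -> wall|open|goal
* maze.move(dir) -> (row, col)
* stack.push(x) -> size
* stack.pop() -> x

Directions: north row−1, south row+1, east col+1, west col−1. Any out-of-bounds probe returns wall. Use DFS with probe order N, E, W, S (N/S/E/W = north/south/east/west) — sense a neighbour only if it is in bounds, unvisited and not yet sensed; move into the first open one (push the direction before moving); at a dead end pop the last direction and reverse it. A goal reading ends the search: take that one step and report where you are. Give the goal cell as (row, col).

! maze.sense(dir=north) : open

! stack.push(x=north) : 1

! maze.move(dir=north) : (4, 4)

! maze.sense(dir=north) : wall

! maze.sense(dir=west) : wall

! stack.pop() : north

! maze.move(dir=south) : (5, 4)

! maze.sense(dir=west) : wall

! maze.sense(dir=south) : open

! stack.push(x=south) : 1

! maze.move(dir=south) : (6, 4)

! maze.sense(dir=west) : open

! stack.push(x=west) : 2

! maze.move(dir=west) : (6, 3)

! maze.sense(dir=west) : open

! stack.push(x=west) : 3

! maze.move(dir=west) : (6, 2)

! maze.sense(dir=north) : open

! stack.push(x=north) : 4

! maze.move(dir=north) : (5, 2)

! maze.sense(dir=north) : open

! stack.push(x=north) : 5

! maze.move(dir=north) : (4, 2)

! maze.sense(dir=north) : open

! stack.push(x=north) : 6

! maze.move(dir=north) : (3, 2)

! maze.sense(dir=north) : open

! stack.push(x=north) : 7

! maze.move(dir=north) : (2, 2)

! maze.sense(dir=north) : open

! stack.push(x=north) : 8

! maze.move(dir=north) : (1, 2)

! maze.sense(dir=north) : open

! stack.push(x=north) : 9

! maze.move(dir=north) : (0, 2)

! maze.sense(dir=east) : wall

! maze.sense(dir=west) : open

! stack.push(x=west) : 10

! maze.move(dir=west) : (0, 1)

! maze.sense(dir=west) : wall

! maze.sense(dir=south) : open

! stack.push(x=south) : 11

! maze.move(dir=south) : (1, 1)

! maze.sense(dir=west) : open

! stack.push(x=west) : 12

! maze.move(dir=west) : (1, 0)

! maze.sense(dir=south) : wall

! stack.pop() : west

! maze.move(dir=east) : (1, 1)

! maze.sense(dir=south) : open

! stack.push(x=south) : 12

! maze.move(dir=south) : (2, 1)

! maze.sense(dir=south) : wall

! stack.pop() : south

! maze.move(dir=north) : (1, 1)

! stack.pop() : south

! maze.move(dir=north) : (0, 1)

! stack.pop() : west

! maze.move(dir=east) : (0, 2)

! stack.pop() : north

! maze.move(dir=south) : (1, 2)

! maze.sense(dir=east) : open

! stack.push(x=east) : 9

! maze.move(dir=east) : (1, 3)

! maze.sense(dir=east) : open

! stack.push(x=east) : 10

! maze.move(dir=east) : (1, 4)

! maze.sense(dir=north) : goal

! maze.move(dir=north) : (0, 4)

Answer: (0, 4)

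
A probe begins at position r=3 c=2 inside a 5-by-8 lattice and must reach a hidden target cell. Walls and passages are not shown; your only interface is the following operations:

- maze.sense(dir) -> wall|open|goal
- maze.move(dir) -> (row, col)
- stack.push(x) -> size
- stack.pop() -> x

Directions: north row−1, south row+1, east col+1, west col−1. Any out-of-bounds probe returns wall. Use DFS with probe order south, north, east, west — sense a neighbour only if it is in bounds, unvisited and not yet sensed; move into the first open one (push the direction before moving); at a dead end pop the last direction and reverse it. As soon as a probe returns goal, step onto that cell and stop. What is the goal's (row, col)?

$ maze.sense dir=south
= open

$ stack.push x=south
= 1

$ maze.move dir=south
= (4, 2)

$ maze.sense dir=east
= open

$ stack.push x=east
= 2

$ maze.move dir=east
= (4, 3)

$ maze.sense dir=north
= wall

$ maze.sense dir=east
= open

$ stack.push x=east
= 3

$ maze.move dir=east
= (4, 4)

$ maze.sense dir=north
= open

$ stack.push x=north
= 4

$ maze.move dir=north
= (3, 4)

$ maze.sense dir=north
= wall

$ maze.sense dir=east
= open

$ stack.push x=east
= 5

$ maze.move dir=east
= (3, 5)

$ maze.sense dir=south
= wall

$ maze.sense dir=north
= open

$ stack.push x=north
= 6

$ maze.move dir=north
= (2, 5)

$ maze.sense dir=north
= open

$ stack.push x=north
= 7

$ maze.move dir=north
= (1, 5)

$ maze.sense dir=north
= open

$ stack.push x=north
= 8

$ maze.move dir=north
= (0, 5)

$ maze.sense dir=east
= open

$ stack.push x=east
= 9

$ maze.move dir=east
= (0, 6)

$ maze.sense dir=south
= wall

$ maze.sense dir=east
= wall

$ stack.pop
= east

$ maze.move dir=west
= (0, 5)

$ maze.sense dir=west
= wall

$ stack.pop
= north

$ maze.move dir=south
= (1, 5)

$ maze.sense dir=west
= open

$ stack.push x=west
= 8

$ maze.move dir=west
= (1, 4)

$ maze.sense dir=west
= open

$ stack.push x=west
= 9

$ maze.move dir=west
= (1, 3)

$ maze.sense dir=south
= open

$ stack.push x=south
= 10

$ maze.move dir=south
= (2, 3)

$ maze.sense dir=west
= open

$ stack.push x=west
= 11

$ maze.move dir=west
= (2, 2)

$ maze.sense dir=north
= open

$ stack.push x=north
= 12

$ maze.move dir=north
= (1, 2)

$ maze.sense dir=north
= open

$ stack.push x=north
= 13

$ maze.move dir=north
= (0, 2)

$ maze.sense dir=east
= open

$ stack.push x=east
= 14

$ maze.move dir=east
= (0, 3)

$ stack.pop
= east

$ maze.move dir=west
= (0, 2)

$ maze.sense dir=west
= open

$ stack.push x=west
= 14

$ maze.move dir=west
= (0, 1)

$ maze.sense dir=south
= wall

$ maze.sense dir=west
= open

$ stack.push x=west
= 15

$ maze.move dir=west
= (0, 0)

$ maze.sense dir=south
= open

$ stack.push x=south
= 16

$ maze.move dir=south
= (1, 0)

$ maze.sense dir=south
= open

$ stack.push x=south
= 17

$ maze.move dir=south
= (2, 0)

$ maze.sense dir=south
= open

$ stack.push x=south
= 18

$ maze.move dir=south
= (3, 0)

$ maze.sense dir=south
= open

$ stack.push x=south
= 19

$ maze.move dir=south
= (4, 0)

$ maze.sense dir=east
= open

$ stack.push x=east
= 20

$ maze.move dir=east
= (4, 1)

$ maze.sense dir=north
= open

$ stack.push x=north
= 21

$ maze.move dir=north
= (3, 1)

$ maze.sense dir=north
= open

$ stack.push x=north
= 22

$ maze.move dir=north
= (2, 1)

$ stack.pop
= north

$ maze.move dir=south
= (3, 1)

$ stack.pop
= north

$ maze.move dir=south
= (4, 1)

$ stack.pop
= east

$ maze.move dir=west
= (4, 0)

$ stack.pop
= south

$ maze.move dir=north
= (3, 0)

$ stack.pop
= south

$ maze.move dir=north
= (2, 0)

$ stack.pop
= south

$ maze.move dir=north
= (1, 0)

$ stack.pop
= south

$ maze.move dir=north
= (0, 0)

$ stack.pop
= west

$ maze.move dir=east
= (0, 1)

$ stack.pop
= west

$ maze.move dir=east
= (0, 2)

$ stack.pop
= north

$ maze.move dir=south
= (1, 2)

$ stack.pop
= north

$ maze.move dir=south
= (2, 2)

$ stack.pop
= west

$ maze.move dir=east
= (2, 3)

$ stack.pop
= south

$ maze.move dir=north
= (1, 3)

$ stack.pop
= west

$ maze.move dir=east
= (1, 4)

$ stack.pop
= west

$ maze.move dir=east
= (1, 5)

$ stack.pop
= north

$ maze.move dir=south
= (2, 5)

$ maze.sense dir=east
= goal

$ maze.move dir=east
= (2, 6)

Answer: (2, 6)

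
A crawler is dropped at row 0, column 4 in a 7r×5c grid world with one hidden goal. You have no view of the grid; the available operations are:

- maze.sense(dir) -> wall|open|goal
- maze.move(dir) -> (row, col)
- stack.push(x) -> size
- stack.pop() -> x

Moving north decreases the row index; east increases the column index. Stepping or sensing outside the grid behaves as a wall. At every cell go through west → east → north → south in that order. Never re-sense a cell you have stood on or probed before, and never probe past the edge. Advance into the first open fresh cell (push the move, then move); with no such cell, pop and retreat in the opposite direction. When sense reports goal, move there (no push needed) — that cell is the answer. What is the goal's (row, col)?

// maze.sense(dir='west') == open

// stack.push(x='west') == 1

// maze.move(dir='west') == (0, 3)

// maze.sense(dir='west') == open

// stack.push(x='west') == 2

// maze.move(dir='west') == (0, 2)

// maze.sense(dir='west') == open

// stack.push(x='west') == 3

// maze.move(dir='west') == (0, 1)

// maze.sense(dir='west') == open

// stack.push(x='west') == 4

// maze.move(dir='west') == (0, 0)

// maze.sense(dir='south') == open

// stack.push(x='south') == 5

// maze.move(dir='south') == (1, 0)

// maze.sense(dir='east') == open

// stack.push(x='east') == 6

// maze.move(dir='east') == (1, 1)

// maze.sense(dir='east') == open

// stack.push(x='east') == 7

// maze.move(dir='east') == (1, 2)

// maze.sense(dir='east') == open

// stack.push(x='east') == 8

// maze.move(dir='east') == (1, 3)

// maze.sense(dir='east') == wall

// maze.sense(dir='south') == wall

// stack.pop() == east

// maze.move(dir='west') == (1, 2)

// maze.sense(dir='south') == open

// stack.push(x='south') == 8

// maze.move(dir='south') == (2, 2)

// maze.sense(dir='west') == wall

// maze.sense(dir='south') == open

// stack.push(x='south') == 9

// maze.move(dir='south') == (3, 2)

// maze.sense(dir='west') == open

// stack.push(x='west') == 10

// maze.move(dir='west') == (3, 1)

// maze.sense(dir='west') == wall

// maze.sense(dir='south') == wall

// stack.pop() == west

// maze.move(dir='east') == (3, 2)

// maze.sense(dir='east') == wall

// maze.sense(dir='south') == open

// stack.push(x='south') == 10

// maze.move(dir='south') == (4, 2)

// maze.sense(dir='east') == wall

// maze.sense(dir='south') == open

// stack.push(x='south') == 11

// maze.move(dir='south') == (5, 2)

// maze.sense(dir='west') == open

// stack.push(x='west') == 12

// maze.move(dir='west') == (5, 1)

// maze.sense(dir='west') == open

// stack.push(x='west') == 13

// maze.move(dir='west') == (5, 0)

// maze.sense(dir='north') == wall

// maze.sense(dir='south') == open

// stack.push(x='south') == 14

// maze.move(dir='south') == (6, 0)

// maze.sense(dir='east') == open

// stack.push(x='east') == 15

// maze.move(dir='east') == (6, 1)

// maze.sense(dir='east') == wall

// stack.pop() == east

// maze.move(dir='west') == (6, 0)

// stack.pop() == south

// maze.move(dir='north') == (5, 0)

// stack.pop() == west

// maze.move(dir='east') == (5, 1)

// stack.pop() == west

// maze.move(dir='east') == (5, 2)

// maze.sense(dir='east') == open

// stack.push(x='east') == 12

// maze.move(dir='east') == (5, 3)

// maze.sense(dir='east') == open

// stack.push(x='east') == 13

// maze.move(dir='east') == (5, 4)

// maze.sense(dir='north') == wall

// maze.sense(dir='south') == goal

// maze.move(dir='south') == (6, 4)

Answer: (6, 4)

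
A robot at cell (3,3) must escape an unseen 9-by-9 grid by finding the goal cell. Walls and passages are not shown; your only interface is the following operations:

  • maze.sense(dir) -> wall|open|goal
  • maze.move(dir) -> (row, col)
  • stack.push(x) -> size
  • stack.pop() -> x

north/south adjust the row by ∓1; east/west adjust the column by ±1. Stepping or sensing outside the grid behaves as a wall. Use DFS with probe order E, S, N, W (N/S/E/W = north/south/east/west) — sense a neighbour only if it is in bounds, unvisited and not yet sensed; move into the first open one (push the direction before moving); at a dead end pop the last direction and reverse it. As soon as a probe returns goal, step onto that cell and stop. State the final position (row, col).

==> sense(east)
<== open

==> push(east)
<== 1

==> move(east)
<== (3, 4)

==> sense(east)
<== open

==> push(east)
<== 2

==> move(east)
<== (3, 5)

==> sense(east)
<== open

==> push(east)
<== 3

==> move(east)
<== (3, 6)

==> sense(east)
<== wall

==> sense(south)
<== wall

==> sense(north)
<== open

==> push(north)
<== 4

==> move(north)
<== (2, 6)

==> sense(east)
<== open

==> push(east)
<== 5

==> move(east)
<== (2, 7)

==> sense(east)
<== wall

==> sense(north)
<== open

==> push(north)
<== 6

==> move(north)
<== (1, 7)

==> sense(east)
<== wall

==> sense(north)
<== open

==> push(north)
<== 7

==> move(north)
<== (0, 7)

==> sense(east)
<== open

==> push(east)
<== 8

==> move(east)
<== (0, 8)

==> pop()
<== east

==> move(west)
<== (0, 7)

==> sense(west)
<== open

==> push(west)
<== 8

==> move(west)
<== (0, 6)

==> sense(south)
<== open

==> push(south)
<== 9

==> move(south)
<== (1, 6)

==> sense(west)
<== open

==> push(west)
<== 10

==> move(west)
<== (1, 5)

==> sense(south)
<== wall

==> sense(north)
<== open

==> push(north)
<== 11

==> move(north)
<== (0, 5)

==> sense(west)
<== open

==> push(west)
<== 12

==> move(west)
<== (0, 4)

==> sense(south)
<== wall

==> sense(west)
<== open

==> push(west)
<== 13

==> move(west)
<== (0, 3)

==> sense(south)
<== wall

==> sense(west)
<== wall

==> pop()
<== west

==> move(east)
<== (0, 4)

==> pop()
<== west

==> move(east)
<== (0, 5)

==> pop()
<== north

==> move(south)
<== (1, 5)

==> pop()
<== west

==> move(east)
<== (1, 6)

==> pop()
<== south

==> move(north)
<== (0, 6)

==> pop()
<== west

==> move(east)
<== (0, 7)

==> pop()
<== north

==> move(south)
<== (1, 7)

==> pop()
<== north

==> move(south)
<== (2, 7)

==> pop()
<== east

==> move(west)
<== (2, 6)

==> pop()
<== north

==> move(south)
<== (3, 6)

==> pop()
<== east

==> move(west)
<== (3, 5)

==> sense(south)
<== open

==> push(south)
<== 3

==> move(south)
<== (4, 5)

==> sense(south)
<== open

==> push(south)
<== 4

==> move(south)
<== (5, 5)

==> sense(east)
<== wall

==> sense(south)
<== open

==> push(south)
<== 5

==> move(south)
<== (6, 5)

==> sense(east)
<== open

==> push(east)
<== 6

==> move(east)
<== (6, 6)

==> sense(east)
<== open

==> push(east)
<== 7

==> move(east)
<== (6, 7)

==> sense(east)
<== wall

==> sense(south)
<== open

==> push(south)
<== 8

==> move(south)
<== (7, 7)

==> sense(east)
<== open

==> push(east)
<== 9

==> move(east)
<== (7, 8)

==> sense(south)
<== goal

==> move(south)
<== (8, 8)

Answer: (8, 8)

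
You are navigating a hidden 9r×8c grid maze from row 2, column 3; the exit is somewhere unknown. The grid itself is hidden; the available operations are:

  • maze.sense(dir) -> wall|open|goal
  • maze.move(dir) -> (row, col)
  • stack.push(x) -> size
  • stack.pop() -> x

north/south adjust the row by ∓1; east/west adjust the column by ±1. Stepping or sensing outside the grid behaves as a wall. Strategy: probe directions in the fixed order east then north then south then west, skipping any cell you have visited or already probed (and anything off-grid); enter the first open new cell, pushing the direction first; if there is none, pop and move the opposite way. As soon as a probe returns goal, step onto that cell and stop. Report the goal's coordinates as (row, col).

Do: maze.sense[east]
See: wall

Do: maze.sense[north]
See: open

Do: stack.push[north]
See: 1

Do: maze.move[north]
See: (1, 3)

Do: maze.sense[east]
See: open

Do: stack.push[east]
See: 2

Do: maze.move[east]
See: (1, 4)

Do: maze.sense[east]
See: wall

Do: maze.sense[north]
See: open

Do: stack.push[north]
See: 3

Do: maze.move[north]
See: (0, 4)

Do: maze.sense[east]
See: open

Do: stack.push[east]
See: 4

Do: maze.move[east]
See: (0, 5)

Do: maze.sense[east]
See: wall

Do: stack.pop[]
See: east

Do: maze.move[west]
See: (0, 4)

Do: maze.sense[west]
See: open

Do: stack.push[west]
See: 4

Do: maze.move[west]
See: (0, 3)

Do: maze.sense[west]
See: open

Do: stack.push[west]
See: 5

Do: maze.move[west]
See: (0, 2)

Do: maze.sense[south]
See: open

Do: stack.push[south]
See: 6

Do: maze.move[south]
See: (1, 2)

Do: maze.sense[south]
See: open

Do: stack.push[south]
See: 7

Do: maze.move[south]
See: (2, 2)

Do: maze.sense[south]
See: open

Do: stack.push[south]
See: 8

Do: maze.move[south]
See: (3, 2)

Do: maze.sense[east]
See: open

Do: stack.push[east]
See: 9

Do: maze.move[east]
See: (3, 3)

Do: maze.sense[east]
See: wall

Do: maze.sense[south]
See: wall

Do: stack.pop[]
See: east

Do: maze.move[west]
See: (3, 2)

Do: maze.sense[south]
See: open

Do: stack.push[south]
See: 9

Do: maze.move[south]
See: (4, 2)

Do: maze.sense[south]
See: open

Do: stack.push[south]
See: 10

Do: maze.move[south]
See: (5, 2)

Do: maze.sense[east]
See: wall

Do: maze.sense[south]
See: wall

Do: maze.sense[west]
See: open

Do: stack.push[west]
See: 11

Do: maze.move[west]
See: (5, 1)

Do: maze.sense[north]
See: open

Do: stack.push[north]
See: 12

Do: maze.move[north]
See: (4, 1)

Do: maze.sense[north]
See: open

Do: stack.push[north]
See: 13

Do: maze.move[north]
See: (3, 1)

Do: maze.sense[north]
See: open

Do: stack.push[north]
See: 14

Do: maze.move[north]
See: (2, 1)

Do: maze.sense[north]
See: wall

Do: maze.sense[west]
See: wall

Do: stack.pop[]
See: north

Do: maze.move[south]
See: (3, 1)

Do: maze.sense[west]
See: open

Do: stack.push[west]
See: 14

Do: maze.move[west]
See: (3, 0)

Do: maze.sense[south]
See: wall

Do: stack.pop[]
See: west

Do: maze.move[east]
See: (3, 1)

Do: stack.pop[]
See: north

Do: maze.move[south]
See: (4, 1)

Do: stack.pop[]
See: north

Do: maze.move[south]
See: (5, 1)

Do: maze.sense[south]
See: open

Do: stack.push[south]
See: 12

Do: maze.move[south]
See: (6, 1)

Do: maze.sense[south]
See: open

Do: stack.push[south]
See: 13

Do: maze.move[south]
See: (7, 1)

Do: maze.sense[east]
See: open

Do: stack.push[east]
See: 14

Do: maze.move[east]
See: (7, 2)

Do: maze.sense[east]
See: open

Do: stack.push[east]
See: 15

Do: maze.move[east]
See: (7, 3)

Do: maze.sense[east]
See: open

Do: stack.push[east]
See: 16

Do: maze.move[east]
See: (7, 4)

Do: maze.sense[east]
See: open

Do: stack.push[east]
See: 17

Do: maze.move[east]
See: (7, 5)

Do: maze.sense[east]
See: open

Do: stack.push[east]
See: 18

Do: maze.move[east]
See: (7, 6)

Do: maze.sense[east]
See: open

Do: stack.push[east]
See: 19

Do: maze.move[east]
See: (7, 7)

Do: maze.sense[north]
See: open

Do: stack.push[north]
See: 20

Do: maze.move[north]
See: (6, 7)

Do: maze.sense[north]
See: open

Do: stack.push[north]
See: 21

Do: maze.move[north]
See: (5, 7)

Do: maze.sense[north]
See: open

Do: stack.push[north]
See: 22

Do: maze.move[north]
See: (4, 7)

Do: maze.sense[north]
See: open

Do: stack.push[north]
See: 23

Do: maze.move[north]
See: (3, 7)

Do: maze.sense[north]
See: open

Do: stack.push[north]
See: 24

Do: maze.move[north]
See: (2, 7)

Do: maze.sense[north]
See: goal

Do: maze.move[north]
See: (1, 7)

Answer: (1, 7)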